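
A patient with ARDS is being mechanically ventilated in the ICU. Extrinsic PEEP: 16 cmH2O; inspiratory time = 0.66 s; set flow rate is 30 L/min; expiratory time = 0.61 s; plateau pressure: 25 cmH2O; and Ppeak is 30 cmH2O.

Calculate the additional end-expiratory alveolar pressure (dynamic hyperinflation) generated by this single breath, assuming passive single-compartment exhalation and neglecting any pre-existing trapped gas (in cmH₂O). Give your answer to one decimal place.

Flow: 30 L/min ÷ 60 = 0.5 L/s.
Vt = flow × Ti = 0.5 L/s × 0.66 s × 1000 mL/L = 330.0 mL.
R = (PIP − Pplat)/V̇ = (30 − 25) / 0.5 = 5.0/0.5 = 10.0 cmH2O·s/L.
C = Vt/(Pplat − PEEP) = 330.0 / (25 − 16) = 330.0/9.0 = 36.667 mL/cmH2O.
τ = R × C = 10.0 × 0.03667 L/cmH2O = 0.3667 s.
Fraction remaining = e^(−Te/τ) = e^(−0.61/0.3667) = 0.1895; trapped volume = 330.0 × 0.1895 = 62.535 mL.
Additional alveolar pressure from trapping ≈ V_trapped / C = 62.535 / 36.667 = 1.705 cmH2O.

1.7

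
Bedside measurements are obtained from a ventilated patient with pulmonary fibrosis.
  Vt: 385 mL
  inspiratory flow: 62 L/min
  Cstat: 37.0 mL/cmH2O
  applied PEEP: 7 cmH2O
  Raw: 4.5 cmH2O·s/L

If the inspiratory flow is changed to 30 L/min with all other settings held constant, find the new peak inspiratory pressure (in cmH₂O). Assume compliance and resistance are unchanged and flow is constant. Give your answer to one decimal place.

19.7

Flow: 62 L/min ÷ 60 = 1.0333 L/s.
New flow: 30 L/min ÷ 60 = 0.5 L/s.
PIP = Vt/C + R·V̇ + PEEP (constant-flow equation of motion).
Only the resistive term changes: ΔPIP = R × ΔV̇ = 4.5 × (0.5 − 1.0333) = 4.5 × -0.5333 = -2.4 cmH2O.
Original PIP = 385/37.0 + 4.5×1.0333 + 7 = 22.055 cmH2O; new PIP = 22.055 + (-2.4) = 19.655 cmH2O.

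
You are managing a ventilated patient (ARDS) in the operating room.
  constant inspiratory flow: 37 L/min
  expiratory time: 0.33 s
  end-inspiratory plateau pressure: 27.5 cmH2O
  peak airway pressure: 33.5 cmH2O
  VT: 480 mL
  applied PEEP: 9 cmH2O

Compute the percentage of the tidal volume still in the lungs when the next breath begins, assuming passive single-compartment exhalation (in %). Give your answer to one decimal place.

27.1

Flow: 37 L/min ÷ 60 = 0.6167 L/s.
R = (PIP − Pplat)/V̇ = (33.5 − 27.5) / 0.6167 = 6.0/0.6167 = 9.729 cmH2O·s/L.
C = Vt/(Pplat − PEEP) = 480.0 / (27.5 − 9) = 480.0/18.5 = 25.946 mL/cmH2O.
τ = R × C = 9.729 × 0.02595 L/cmH2O = 0.2525 s.
Fraction remaining at end-expiration = e^(−Te/τ) = e^(−0.33/0.2525) = 0.2706 → 27.06%.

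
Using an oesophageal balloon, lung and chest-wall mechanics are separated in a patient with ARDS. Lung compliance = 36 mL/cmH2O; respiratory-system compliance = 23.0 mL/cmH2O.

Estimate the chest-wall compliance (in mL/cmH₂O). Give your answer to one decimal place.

1/Ccw = 1/Crs − 1/CL.
1/Ccw = 1/23.0 − 1/36 = 0.0157.
Ccw = 63.694 mL/cmH2O.

63.7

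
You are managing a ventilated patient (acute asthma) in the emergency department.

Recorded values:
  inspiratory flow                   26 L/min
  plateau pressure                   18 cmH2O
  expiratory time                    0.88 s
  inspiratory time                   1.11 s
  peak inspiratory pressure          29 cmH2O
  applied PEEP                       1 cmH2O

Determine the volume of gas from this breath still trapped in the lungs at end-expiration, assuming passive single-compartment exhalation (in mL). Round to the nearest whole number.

141

Flow: 26 L/min ÷ 60 = 0.4333 L/s.
Vt = flow × Ti = 0.4333 L/s × 1.11 s × 1000 mL/L = 480.96 mL.
R = (PIP − Pplat)/V̇ = (29 − 18) / 0.4333 = 11.0/0.4333 = 25.387 cmH2O·s/L.
C = Vt/(Pplat − PEEP) = 480.96 / (18 − 1) = 480.96/17.0 = 28.292 mL/cmH2O.
τ = R × C = 25.387 × 0.02829 L/cmH2O = 0.7182 s.
Fraction remaining = e^(−Te/τ) = e^(−0.88/0.7182) = 0.2937.
Trapped volume = 480.96 × 0.2937 = 141.26 mL.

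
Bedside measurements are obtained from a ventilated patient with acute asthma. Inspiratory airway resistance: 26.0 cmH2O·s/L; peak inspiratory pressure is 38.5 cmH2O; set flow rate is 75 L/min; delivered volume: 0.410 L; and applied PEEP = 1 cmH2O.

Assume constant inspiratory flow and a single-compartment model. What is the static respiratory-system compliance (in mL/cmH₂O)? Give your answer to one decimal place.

Flow: 75 L/min ÷ 60 = 1.25 L/s.
Equation of motion (constant flow): PIP = Vt/C + R·V̇ + PEEP.
Vt/C = PIP − R·V̇ − PEEP = 38.5 − 26.0×1.25 − 1 = 38.5 − 32.5 − 1 = 5.0 cmH2O.
C = Vt / 5.0 = 410 / 5.0 = 82.0 mL/cmH2O.

82.0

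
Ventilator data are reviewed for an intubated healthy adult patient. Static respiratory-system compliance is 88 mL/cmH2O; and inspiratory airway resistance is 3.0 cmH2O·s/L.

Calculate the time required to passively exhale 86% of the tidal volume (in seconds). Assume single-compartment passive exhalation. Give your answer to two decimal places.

τ = R × C = 3.0 × 88 mL/cmH2O = 3.0 × 0.088 L/cmH2O = 0.264 s.
Exhaled fraction f = 1 − e^(−t/τ) → t = −τ·ln(1 − f) = −0.264·ln(0.14) = 0.5191 s.

0.52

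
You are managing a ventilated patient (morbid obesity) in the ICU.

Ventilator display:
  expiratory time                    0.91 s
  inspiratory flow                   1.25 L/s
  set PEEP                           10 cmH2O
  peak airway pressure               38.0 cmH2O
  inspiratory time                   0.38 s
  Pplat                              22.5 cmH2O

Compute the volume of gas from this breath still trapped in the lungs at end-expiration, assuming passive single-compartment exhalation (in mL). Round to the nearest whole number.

Vt = flow × Ti = 1.25 L/s × 0.38 s × 1000 mL/L = 475.0 mL.
R = (PIP − Pplat)/V̇ = (38.0 − 22.5) / 1.25 = 15.5/1.25 = 12.4 cmH2O·s/L.
C = Vt/(Pplat − PEEP) = 475.0 / (22.5 − 10) = 475.0/12.5 = 38.0 mL/cmH2O.
τ = R × C = 12.4 × 0.038 L/cmH2O = 0.4712 s.
Fraction remaining = e^(−Te/τ) = e^(−0.91/0.4712) = 0.145.
Trapped volume = 475.0 × 0.145 = 68.875 mL.

69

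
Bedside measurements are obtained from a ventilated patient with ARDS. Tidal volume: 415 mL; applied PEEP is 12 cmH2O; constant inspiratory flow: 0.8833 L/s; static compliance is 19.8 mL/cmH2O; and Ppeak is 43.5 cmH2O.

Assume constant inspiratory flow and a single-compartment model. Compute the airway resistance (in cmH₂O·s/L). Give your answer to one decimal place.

Equation of motion (constant flow): PIP = Vt/C + R·V̇ + PEEP.
R·V̇ = PIP − Vt/C − PEEP = 43.5 − 415/19.8 − 12 = 43.5 − 20.96 − 12 = 10.54 cmH2O.
R = 10.54 / 0.8833 = 11.933 cmH2O·s/L.

11.9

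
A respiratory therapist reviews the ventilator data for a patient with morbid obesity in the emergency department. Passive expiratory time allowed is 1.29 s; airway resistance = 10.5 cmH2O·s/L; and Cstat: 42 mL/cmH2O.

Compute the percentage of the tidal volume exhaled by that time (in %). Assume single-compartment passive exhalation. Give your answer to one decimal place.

94.6

τ = R × C = 10.5 × 42 mL/cmH2O = 10.5 × 0.042 L/cmH2O = 0.441 s.
Passive exhalation: V(t)/V₀ = e^(−t/τ) = e^(−1.29/0.441) = 0.05366.
Fraction exhaled = 1 − 0.05366 = 0.9463 → 94.63%.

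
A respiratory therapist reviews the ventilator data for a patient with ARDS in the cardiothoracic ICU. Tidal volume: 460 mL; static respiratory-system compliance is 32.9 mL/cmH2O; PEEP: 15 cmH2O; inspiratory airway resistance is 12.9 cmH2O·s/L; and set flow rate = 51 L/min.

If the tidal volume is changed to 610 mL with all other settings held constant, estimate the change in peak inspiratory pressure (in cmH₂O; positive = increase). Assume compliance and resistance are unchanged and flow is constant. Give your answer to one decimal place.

4.6

PIP = Vt/C + R·V̇ + PEEP (constant-flow equation of motion).
Only the elastic term changes: ΔPIP = ΔVt / C = (610 − 460) / 32.9 = 4.559 cmH2O.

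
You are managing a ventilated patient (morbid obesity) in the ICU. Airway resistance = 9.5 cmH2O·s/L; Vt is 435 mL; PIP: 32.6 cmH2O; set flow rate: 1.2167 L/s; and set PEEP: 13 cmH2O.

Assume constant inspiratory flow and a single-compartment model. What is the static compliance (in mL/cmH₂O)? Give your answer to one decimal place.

54.1

Equation of motion (constant flow): PIP = Vt/C + R·V̇ + PEEP.
Vt/C = PIP − R·V̇ − PEEP = 32.6 − 9.5×1.2167 − 13 = 32.6 − 11.559 − 13 = 8.041 cmH2O.
C = Vt / 8.041 = 435 / 8.041 = 54.098 mL/cmH2O.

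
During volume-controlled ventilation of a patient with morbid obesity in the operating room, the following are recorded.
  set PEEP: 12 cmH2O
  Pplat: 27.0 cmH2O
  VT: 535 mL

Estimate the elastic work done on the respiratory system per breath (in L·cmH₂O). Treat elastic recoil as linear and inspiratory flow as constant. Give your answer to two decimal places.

Elastic work ≈ ½ × (Pplat − PEEP) × Vt = 0.5 × (27.0 − 12) × 0.535 L = 0.5 × 15.0 × 0.535 = 4.013 L·cmH2O.

4.01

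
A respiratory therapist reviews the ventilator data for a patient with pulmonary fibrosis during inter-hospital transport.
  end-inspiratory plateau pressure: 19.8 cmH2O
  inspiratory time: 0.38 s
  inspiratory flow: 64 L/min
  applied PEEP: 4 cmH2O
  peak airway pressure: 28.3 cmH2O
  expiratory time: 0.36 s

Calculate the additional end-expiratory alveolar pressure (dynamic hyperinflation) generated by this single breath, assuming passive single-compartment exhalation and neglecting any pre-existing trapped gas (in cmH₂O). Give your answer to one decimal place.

2.7

Flow: 64 L/min ÷ 60 = 1.0667 L/s.
Vt = flow × Ti = 1.0667 L/s × 0.38 s × 1000 mL/L = 405.35 mL.
R = (PIP − Pplat)/V̇ = (28.3 − 19.8) / 1.0667 = 8.5/1.0667 = 7.969 cmH2O·s/L.
C = Vt/(Pplat − PEEP) = 405.35 / (19.8 − 4) = 405.35/15.8 = 25.655 mL/cmH2O.
τ = R × C = 7.969 × 0.02566 L/cmH2O = 0.2045 s.
Fraction remaining = e^(−Te/τ) = e^(−0.36/0.2045) = 0.172; trapped volume = 405.35 × 0.172 = 69.72 mL.
Additional alveolar pressure from trapping ≈ V_trapped / C = 69.72 / 25.655 = 2.718 cmH2O.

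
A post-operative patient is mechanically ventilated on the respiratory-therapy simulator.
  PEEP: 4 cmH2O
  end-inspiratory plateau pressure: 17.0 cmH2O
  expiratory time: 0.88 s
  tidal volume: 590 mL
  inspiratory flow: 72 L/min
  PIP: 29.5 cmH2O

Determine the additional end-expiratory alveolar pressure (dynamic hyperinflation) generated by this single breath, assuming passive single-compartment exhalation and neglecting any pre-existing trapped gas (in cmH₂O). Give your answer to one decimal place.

Flow: 72 L/min ÷ 60 = 1.2 L/s.
R = (PIP − Pplat)/V̇ = (29.5 − 17.0) / 1.2 = 12.5/1.2 = 10.417 cmH2O·s/L.
C = Vt/(Pplat − PEEP) = 590.0 / (17.0 − 4) = 590.0/13.0 = 45.385 mL/cmH2O.
τ = R × C = 10.417 × 0.04539 L/cmH2O = 0.4728 s.
Fraction remaining = e^(−Te/τ) = e^(−0.88/0.4728) = 0.1555; trapped volume = 590.0 × 0.1555 = 91.745 mL.
Additional alveolar pressure from trapping ≈ V_trapped / C = 91.745 / 45.385 = 2.021 cmH2O.

2.0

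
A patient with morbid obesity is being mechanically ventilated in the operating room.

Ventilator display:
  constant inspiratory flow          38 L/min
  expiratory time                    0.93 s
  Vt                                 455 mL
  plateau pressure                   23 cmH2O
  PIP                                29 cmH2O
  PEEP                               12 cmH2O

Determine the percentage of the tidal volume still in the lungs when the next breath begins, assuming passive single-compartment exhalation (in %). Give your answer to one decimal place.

Flow: 38 L/min ÷ 60 = 0.6333 L/s.
R = (PIP − Pplat)/V̇ = (29 − 23) / 0.6333 = 6.0/0.6333 = 9.474 cmH2O·s/L.
C = Vt/(Pplat − PEEP) = 455.0 / (23 − 12) = 455.0/11.0 = 41.364 mL/cmH2O.
τ = R × C = 9.474 × 0.04136 L/cmH2O = 0.3918 s.
Fraction remaining at end-expiration = e^(−Te/τ) = e^(−0.93/0.3918) = 0.09314 → 9.314%.

9.3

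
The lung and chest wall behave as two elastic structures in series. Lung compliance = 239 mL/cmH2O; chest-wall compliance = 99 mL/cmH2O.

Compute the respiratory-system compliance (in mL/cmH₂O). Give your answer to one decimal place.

Lung and chest wall are elastances in series: 1/Crs = 1/CL + 1/Ccw.
1/Crs = 1/239 + 1/99 = 0.01429.
Crs = 69.979 mL/cmH2O.

70.0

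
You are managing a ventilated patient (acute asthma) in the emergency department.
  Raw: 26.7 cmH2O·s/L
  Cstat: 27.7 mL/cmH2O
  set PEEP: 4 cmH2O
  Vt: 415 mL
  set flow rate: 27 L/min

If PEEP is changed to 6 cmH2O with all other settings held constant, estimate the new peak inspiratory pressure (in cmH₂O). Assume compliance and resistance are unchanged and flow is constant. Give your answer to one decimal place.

Flow: 27 L/min ÷ 60 = 0.45 L/s.
PIP = Vt/C + R·V̇ + PEEP (constant-flow equation of motion).
Only the baseline term changes: ΔPIP = ΔPEEP = 6 − 4 = 2.0 cmH2O.
Original PIP = 415/27.7 + 26.7×0.45 + 4 = 30.997 cmH2O; new PIP = 30.997 + (2.0) = 32.997 cmH2O.

33.0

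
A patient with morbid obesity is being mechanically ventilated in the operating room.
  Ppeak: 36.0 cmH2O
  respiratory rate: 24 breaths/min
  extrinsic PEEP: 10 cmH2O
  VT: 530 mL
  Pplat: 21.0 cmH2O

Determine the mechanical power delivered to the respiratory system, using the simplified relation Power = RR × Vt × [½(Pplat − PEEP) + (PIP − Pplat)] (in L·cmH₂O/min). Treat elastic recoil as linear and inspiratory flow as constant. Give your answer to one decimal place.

260.8

Per-breath work = Vt × [½(Pplat−PEEP) + (PIP−Pplat)] = 0.530 × [0.5×11.0 + 15.0] = 0.530 × 20.5 = 10.865 L·cmH2O.
Power = 24 × 10.865 = 260.76 L·cmH2O/min.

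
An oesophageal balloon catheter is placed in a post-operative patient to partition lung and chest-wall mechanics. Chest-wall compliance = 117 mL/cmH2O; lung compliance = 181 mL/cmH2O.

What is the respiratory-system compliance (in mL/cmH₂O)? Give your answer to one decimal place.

71.1

Lung and chest wall are elastances in series: 1/Crs = 1/CL + 1/Ccw.
1/Crs = 1/181 + 1/117 = 0.01407.
Crs = 71.073 mL/cmH2O.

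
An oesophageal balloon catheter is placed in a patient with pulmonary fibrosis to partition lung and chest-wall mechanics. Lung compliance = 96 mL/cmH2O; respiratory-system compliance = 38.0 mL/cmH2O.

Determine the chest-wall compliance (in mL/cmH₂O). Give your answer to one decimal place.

1/Ccw = 1/Crs − 1/CL.
1/Ccw = 1/38.0 − 1/96 = 0.0159.
Ccw = 62.893 mL/cmH2O.

62.9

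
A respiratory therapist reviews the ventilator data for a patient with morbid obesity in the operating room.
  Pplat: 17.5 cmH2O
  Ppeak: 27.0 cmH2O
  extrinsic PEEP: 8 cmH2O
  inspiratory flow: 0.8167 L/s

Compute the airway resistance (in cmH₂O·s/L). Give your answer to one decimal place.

Raw = (PIP − Pplat) / flow = (27.0 − 17.5) / 0.8167 = 9.5 / 0.8167 = 11.632 cmH2O·s/L.

11.6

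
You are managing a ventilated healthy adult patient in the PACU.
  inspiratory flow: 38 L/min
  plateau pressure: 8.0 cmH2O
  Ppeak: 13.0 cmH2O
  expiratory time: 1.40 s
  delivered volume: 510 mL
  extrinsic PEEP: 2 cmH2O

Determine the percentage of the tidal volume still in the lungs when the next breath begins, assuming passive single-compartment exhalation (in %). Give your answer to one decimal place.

Flow: 38 L/min ÷ 60 = 0.6333 L/s.
R = (PIP − Pplat)/V̇ = (13.0 − 8.0) / 0.6333 = 5.0/0.6333 = 7.895 cmH2O·s/L.
C = Vt/(Pplat − PEEP) = 510.0 / (8.0 − 2) = 510.0/6.0 = 85.0 mL/cmH2O.
τ = R × C = 7.895 × 0.085 L/cmH2O = 0.6711 s.
Fraction remaining at end-expiration = e^(−Te/τ) = e^(−1.40/0.6711) = 0.1242 → 12.42%.

12.4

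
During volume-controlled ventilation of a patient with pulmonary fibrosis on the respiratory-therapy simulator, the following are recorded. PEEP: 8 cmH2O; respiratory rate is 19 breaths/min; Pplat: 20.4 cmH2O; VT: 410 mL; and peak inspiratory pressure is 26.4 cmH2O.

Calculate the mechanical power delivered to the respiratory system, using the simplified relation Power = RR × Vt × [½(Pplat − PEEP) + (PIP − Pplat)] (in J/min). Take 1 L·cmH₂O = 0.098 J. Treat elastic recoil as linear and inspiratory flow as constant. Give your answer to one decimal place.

9.3

Per-breath work = Vt × [½(Pplat−PEEP) + (PIP−Pplat)] = 0.410 × [0.5×12.4 + 6.0] = 0.410 × 12.2 = 5.002 L·cmH2O.
Power = 19 × 5.002 = 95.038 L·cmH2O/min.
× 0.098 J/(L·cmH2O) → 9.314 J/min.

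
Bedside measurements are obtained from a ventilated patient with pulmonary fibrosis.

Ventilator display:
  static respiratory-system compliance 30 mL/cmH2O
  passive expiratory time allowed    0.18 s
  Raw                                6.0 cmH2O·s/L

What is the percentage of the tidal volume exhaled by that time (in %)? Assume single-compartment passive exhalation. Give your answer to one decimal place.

τ = R × C = 6.0 × 30 mL/cmH2O = 6.0 × 0.030 L/cmH2O = 0.18 s.
Passive exhalation: V(t)/V₀ = e^(−t/τ) = e^(−0.18/0.18) = 0.3679.
Fraction exhaled = 1 − 0.3679 = 0.6321 → 63.21%.

63.2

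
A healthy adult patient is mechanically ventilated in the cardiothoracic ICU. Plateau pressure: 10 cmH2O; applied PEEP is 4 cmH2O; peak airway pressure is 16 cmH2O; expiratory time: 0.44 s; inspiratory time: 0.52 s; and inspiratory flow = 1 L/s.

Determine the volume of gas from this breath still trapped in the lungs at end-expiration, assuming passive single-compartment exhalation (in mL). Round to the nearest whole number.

Vt = flow × Ti = 1 L/s × 0.52 s × 1000 mL/L = 520.0 mL.
R = (PIP − Pplat)/V̇ = (16 − 10) / 1 = 6.0/1 = 6.0 cmH2O·s/L.
C = Vt/(Pplat − PEEP) = 520.0 / (10 − 4) = 520.0/6.0 = 86.667 mL/cmH2O.
τ = R × C = 6.0 × 0.08667 L/cmH2O = 0.52 s.
Fraction remaining = e^(−Te/τ) = e^(−0.44/0.52) = 0.4291.
Trapped volume = 520.0 × 0.4291 = 223.13 mL.

223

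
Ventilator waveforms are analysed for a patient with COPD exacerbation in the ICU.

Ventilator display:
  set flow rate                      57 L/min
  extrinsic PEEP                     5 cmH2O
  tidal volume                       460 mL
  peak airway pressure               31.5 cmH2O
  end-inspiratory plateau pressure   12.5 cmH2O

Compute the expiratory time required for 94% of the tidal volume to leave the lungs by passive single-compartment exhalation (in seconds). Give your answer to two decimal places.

3.45

Flow: 57 L/min ÷ 60 = 0.95 L/s.
R = (PIP − Pplat)/V̇ = (31.5 − 12.5) / 0.95 = 19.0/0.95 = 20.0 cmH2O·s/L.
C = Vt/(Pplat − PEEP) = 460.0 / (12.5 − 5) = 460.0/7.5 = 61.333 mL/cmH2O.
τ = R × C = 20.0 × 0.06133 L/cmH2O = 1.227 s.
t = −τ·ln(1 − 0.94) = −1.227·ln(0.06) = 3.452 s.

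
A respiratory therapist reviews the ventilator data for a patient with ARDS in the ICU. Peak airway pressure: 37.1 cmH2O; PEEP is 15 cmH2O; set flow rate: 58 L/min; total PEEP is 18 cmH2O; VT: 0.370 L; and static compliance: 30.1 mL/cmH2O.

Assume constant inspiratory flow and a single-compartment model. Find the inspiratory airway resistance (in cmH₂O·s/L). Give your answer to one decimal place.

7.0

Flow: 58 L/min ÷ 60 = 0.9667 L/s.
Total PEEP = 18 cmH2O (set 15 + intrinsic 3); this is the baseline alveolar pressure.
Equation of motion (constant flow): PIP = Vt/C + R·V̇ + PEEP.
R·V̇ = PIP − Vt/C − PEEP = 37.1 − 370/30.1 − 18 = 37.1 − 12.292 − 18 = 6.808 cmH2O.
R = 6.808 / 0.9667 = 7.043 cmH2O·s/L.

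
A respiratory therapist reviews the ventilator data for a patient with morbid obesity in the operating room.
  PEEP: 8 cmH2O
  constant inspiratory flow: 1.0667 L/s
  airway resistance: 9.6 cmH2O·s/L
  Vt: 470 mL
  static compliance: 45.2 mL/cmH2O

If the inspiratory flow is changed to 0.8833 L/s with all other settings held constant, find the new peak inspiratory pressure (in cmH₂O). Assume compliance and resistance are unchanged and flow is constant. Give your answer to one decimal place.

PIP = Vt/C + R·V̇ + PEEP (constant-flow equation of motion).
Only the resistive term changes: ΔPIP = R × ΔV̇ = 9.6 × (0.8833 − 1.0667) = 9.6 × -0.1834 = -1.761 cmH2O.
Original PIP = 470/45.2 + 9.6×1.0667 + 8 = 28.639 cmH2O; new PIP = 28.639 + (-1.761) = 26.878 cmH2O.

26.9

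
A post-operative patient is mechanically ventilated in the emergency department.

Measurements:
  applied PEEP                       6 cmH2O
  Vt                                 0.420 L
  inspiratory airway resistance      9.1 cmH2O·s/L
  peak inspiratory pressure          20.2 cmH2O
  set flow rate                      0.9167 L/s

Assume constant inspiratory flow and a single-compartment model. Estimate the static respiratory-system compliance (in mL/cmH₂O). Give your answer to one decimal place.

Equation of motion (constant flow): PIP = Vt/C + R·V̇ + PEEP.
Vt/C = PIP − R·V̇ − PEEP = 20.2 − 9.1×0.9167 − 6 = 20.2 − 8.342 − 6 = 5.858 cmH2O.
C = Vt / 5.858 = 420 / 5.858 = 71.697 mL/cmH2O.

71.7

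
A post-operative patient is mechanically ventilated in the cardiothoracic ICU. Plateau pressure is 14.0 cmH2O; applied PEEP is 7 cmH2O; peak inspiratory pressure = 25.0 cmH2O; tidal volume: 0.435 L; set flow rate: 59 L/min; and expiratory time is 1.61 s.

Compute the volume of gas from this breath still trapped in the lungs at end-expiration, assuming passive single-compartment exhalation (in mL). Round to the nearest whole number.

43

Flow: 59 L/min ÷ 60 = 0.9833 L/s.
R = (PIP − Pplat)/V̇ = (25.0 − 14.0) / 0.9833 = 11.0/0.9833 = 11.187 cmH2O·s/L.
C = Vt/(Pplat − PEEP) = 435.0 / (14.0 − 7) = 435.0/7.0 = 62.143 mL/cmH2O.
τ = R × C = 11.187 × 0.06214 L/cmH2O = 0.6952 s.
Fraction remaining = e^(−Te/τ) = e^(−1.61/0.6952) = 0.09868.
Trapped volume = 435.0 × 0.09868 = 42.926 mL.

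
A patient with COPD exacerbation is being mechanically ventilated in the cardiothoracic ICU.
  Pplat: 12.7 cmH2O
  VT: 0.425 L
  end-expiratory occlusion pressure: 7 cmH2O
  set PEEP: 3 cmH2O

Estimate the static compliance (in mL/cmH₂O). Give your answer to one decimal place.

74.6

End-expiratory occlusion gives total PEEP = 7 cmH2O (intrinsic PEEP = 7 − 3 = 4). Use total PEEP for the elastic gradient.
Cstat = Vt / (Pplat − PEEPtotal) = 425 / (12.7 − 7) = 425 / 5.7 = 74.561 mL/cmH2O.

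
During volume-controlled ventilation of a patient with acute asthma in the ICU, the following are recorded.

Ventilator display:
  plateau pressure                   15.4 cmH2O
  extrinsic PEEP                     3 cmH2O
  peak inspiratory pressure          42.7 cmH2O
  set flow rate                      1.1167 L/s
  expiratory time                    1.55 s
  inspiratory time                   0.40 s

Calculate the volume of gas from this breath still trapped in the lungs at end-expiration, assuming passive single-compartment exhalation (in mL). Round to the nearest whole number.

Vt = flow × Ti = 1.1167 L/s × 0.40 s × 1000 mL/L = 446.68 mL.
R = (PIP − Pplat)/V̇ = (42.7 − 15.4) / 1.1167 = 27.3/1.1167 = 24.447 cmH2O·s/L.
C = Vt/(Pplat − PEEP) = 446.68 / (15.4 − 3) = 446.68/12.4 = 36.023 mL/cmH2O.
τ = R × C = 24.447 × 0.03602 L/cmH2O = 0.8806 s.
Fraction remaining = e^(−Te/τ) = e^(−1.55/0.8806) = 0.172.
Trapped volume = 446.68 × 0.172 = 76.829 mL.

77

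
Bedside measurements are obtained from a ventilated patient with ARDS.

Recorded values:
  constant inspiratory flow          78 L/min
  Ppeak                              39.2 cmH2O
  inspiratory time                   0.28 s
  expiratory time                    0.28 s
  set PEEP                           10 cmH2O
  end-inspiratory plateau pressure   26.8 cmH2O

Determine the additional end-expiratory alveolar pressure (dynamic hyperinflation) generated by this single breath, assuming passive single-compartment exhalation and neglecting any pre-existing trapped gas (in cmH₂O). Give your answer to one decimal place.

Flow: 78 L/min ÷ 60 = 1.3 L/s.
Vt = flow × Ti = 1.3 L/s × 0.28 s × 1000 mL/L = 364.0 mL.
R = (PIP − Pplat)/V̇ = (39.2 − 26.8) / 1.3 = 12.4/1.3 = 9.538 cmH2O·s/L.
C = Vt/(Pplat − PEEP) = 364.0 / (26.8 − 10) = 364.0/16.8 = 21.667 mL/cmH2O.
τ = R × C = 9.538 × 0.02167 L/cmH2O = 0.2067 s.
Fraction remaining = e^(−Te/τ) = e^(−0.28/0.2067) = 0.258; trapped volume = 364.0 × 0.258 = 93.912 mL.
Additional alveolar pressure from trapping ≈ V_trapped / C = 93.912 / 21.667 = 4.334 cmH2O.

4.3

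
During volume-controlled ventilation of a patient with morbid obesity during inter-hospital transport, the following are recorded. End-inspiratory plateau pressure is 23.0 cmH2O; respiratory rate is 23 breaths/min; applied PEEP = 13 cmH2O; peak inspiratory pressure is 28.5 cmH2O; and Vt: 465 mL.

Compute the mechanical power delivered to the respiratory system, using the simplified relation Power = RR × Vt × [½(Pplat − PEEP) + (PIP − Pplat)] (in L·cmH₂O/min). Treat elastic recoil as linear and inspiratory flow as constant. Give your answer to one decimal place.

112.3

Per-breath work = Vt × [½(Pplat−PEEP) + (PIP−Pplat)] = 0.465 × [0.5×10.0 + 5.5] = 0.465 × 10.5 = 4.883 L·cmH2O.
Power = 23 × 4.883 = 112.31 L·cmH2O/min.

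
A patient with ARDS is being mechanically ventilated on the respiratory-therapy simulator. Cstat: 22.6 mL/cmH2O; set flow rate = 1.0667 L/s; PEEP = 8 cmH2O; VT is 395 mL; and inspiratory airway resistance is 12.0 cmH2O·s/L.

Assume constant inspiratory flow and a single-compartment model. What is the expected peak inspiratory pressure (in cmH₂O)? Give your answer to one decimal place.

38.3

Equation of motion (constant flow): PIP = Vt/C + R·V̇ + PEEP.
PIP = 395/22.6 + 12.0×1.0667 + 8 = 17.478 + 12.8 + 8 = 38.278 cmH2O.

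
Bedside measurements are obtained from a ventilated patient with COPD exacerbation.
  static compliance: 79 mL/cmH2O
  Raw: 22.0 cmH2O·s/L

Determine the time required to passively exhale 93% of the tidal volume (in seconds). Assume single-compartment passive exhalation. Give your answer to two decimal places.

4.62

τ = R × C = 22.0 × 79 mL/cmH2O = 22.0 × 0.079 L/cmH2O = 1.738 s.
Exhaled fraction f = 1 − e^(−t/τ) → t = −τ·ln(1 − f) = −1.738·ln(0.07) = 4.622 s.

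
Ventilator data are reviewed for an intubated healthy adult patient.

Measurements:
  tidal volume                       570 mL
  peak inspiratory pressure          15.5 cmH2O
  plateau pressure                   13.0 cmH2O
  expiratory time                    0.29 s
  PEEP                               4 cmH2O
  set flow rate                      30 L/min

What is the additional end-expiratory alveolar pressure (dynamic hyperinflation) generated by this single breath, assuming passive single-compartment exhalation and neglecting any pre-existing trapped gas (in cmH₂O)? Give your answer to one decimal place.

Flow: 30 L/min ÷ 60 = 0.5 L/s.
R = (PIP − Pplat)/V̇ = (15.5 − 13.0) / 0.5 = 2.5/0.5 = 5.0 cmH2O·s/L.
C = Vt/(Pplat − PEEP) = 570.0 / (13.0 − 4) = 570.0/9.0 = 63.333 mL/cmH2O.
τ = R × C = 5.0 × 0.06333 L/cmH2O = 0.3167 s.
Fraction remaining = e^(−Te/τ) = e^(−0.29/0.3167) = 0.4002; trapped volume = 570.0 × 0.4002 = 228.11 mL.
Additional alveolar pressure from trapping ≈ V_trapped / C = 228.11 / 63.333 = 3.602 cmH2O.

3.6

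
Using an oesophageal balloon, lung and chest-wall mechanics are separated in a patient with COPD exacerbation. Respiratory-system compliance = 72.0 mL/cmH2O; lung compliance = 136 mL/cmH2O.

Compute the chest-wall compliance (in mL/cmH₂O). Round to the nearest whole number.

153

1/Ccw = 1/Crs − 1/CL.
1/Ccw = 1/72.0 − 1/136 = 0.006536.
Ccw = 153.0 mL/cmH2O.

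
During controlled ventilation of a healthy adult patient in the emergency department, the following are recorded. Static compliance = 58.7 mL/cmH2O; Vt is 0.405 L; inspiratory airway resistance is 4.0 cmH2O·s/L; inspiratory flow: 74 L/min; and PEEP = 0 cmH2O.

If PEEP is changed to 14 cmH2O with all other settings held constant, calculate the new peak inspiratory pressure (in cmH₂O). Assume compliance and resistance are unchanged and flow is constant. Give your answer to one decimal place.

Flow: 74 L/min ÷ 60 = 1.2333 L/s.
PIP = Vt/C + R·V̇ + PEEP (constant-flow equation of motion).
Only the baseline term changes: ΔPIP = ΔPEEP = 14 − 0 = 14.0 cmH2O.
Original PIP = 405/58.7 + 4.0×1.2333 + 0 = 11.833 cmH2O; new PIP = 11.833 + (14.0) = 25.833 cmH2O.

25.8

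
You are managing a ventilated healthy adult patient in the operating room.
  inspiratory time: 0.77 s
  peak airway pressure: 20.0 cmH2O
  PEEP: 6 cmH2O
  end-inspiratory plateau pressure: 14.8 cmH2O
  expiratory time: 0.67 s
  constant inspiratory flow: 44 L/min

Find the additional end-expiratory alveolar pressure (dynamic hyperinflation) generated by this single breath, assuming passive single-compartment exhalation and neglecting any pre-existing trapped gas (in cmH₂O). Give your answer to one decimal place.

2.0

Flow: 44 L/min ÷ 60 = 0.7333 L/s.
Vt = flow × Ti = 0.7333 L/s × 0.77 s × 1000 mL/L = 564.64 mL.
R = (PIP − Pplat)/V̇ = (20.0 − 14.8) / 0.7333 = 5.2/0.7333 = 7.091 cmH2O·s/L.
C = Vt/(Pplat − PEEP) = 564.64 / (14.8 − 6) = 564.64/8.8 = 64.164 mL/cmH2O.
τ = R × C = 7.091 × 0.06416 L/cmH2O = 0.455 s.
Fraction remaining = e^(−Te/τ) = e^(−0.67/0.455) = 0.2293; trapped volume = 564.64 × 0.2293 = 129.47 mL.
Additional alveolar pressure from trapping ≈ V_trapped / C = 129.47 / 64.164 = 2.018 cmH2O.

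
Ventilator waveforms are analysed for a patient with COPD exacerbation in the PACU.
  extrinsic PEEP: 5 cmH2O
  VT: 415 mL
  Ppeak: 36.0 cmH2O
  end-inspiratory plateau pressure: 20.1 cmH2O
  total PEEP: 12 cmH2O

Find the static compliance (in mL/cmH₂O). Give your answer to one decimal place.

51.2

End-expiratory occlusion gives total PEEP = 12 cmH2O (intrinsic PEEP = 12 − 5 = 7). Use total PEEP for the elastic gradient.
Cstat = Vt / (Pplat − PEEPtotal) = 415 / (20.1 − 12) = 415 / 8.1 = 51.235 mL/cmH2O.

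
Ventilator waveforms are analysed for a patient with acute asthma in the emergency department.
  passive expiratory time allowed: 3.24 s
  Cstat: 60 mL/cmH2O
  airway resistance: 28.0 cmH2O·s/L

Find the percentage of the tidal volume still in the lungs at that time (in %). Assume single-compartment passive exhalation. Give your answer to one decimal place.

14.5

τ = R × C = 28.0 × 60 mL/cmH2O = 28.0 × 0.060 L/cmH2O = 1.68 s.
Passive exhalation: V(t)/V₀ = e^(−t/τ) = e^(−3.24/1.68) = 0.1454.
Fraction remaining = 0.1454 → 14.54%.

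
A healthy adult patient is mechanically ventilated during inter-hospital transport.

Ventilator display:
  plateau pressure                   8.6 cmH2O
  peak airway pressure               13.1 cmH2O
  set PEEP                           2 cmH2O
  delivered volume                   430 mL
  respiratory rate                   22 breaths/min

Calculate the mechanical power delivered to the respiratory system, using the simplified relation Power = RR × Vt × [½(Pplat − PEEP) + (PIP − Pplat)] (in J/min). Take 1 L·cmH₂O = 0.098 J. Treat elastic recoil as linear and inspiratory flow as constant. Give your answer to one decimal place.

7.2

Per-breath work = Vt × [½(Pplat−PEEP) + (PIP−Pplat)] = 0.430 × [0.5×6.6 + 4.5] = 0.430 × 7.8 = 3.354 L·cmH2O.
Power = 22 × 3.354 = 73.788 L·cmH2O/min.
× 0.098 J/(L·cmH2O) → 7.231 J/min.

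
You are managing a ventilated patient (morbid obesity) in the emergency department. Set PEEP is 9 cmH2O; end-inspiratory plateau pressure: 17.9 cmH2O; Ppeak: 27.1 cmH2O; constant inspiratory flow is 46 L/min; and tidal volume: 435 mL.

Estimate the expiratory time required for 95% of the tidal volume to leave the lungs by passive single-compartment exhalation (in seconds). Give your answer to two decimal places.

Flow: 46 L/min ÷ 60 = 0.7667 L/s.
R = (PIP − Pplat)/V̇ = (27.1 − 17.9) / 0.7667 = 9.2/0.7667 = 11.999 cmH2O·s/L.
C = Vt/(Pplat − PEEP) = 435.0 / (17.9 − 9) = 435.0/8.9 = 48.876 mL/cmH2O.
τ = R × C = 11.999 × 0.04888 L/cmH2O = 0.5865 s.
t = −τ·ln(1 − 0.95) = −0.5865·ln(0.05) = 1.757 s.

1.76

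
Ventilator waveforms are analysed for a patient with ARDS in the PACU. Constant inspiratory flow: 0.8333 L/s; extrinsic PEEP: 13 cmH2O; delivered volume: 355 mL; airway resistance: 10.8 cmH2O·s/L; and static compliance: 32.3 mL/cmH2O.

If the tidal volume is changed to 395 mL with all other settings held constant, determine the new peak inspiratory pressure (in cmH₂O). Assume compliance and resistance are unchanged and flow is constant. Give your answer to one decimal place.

34.2

PIP = Vt/C + R·V̇ + PEEP (constant-flow equation of motion).
Only the elastic term changes: ΔPIP = ΔVt / C = (395 − 355) / 32.3 = 1.238 cmH2O.
Original PIP = 355/32.3 + 10.8×0.8333 + 13 = 32.99 cmH2O; new PIP = 32.99 + (1.238) = 34.228 cmH2O.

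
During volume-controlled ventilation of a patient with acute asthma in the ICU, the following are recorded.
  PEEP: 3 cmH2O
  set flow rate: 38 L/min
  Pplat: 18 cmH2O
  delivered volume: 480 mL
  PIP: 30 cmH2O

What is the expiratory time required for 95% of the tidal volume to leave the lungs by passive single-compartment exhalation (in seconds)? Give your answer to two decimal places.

1.82

Flow: 38 L/min ÷ 60 = 0.6333 L/s.
R = (PIP − Pplat)/V̇ = (30 − 18) / 0.6333 = 12.0/0.6333 = 18.948 cmH2O·s/L.
C = Vt/(Pplat − PEEP) = 480.0 / (18 − 3) = 480.0/15.0 = 32.0 mL/cmH2O.
τ = R × C = 18.948 × 0.032 L/cmH2O = 0.6063 s.
t = −τ·ln(1 − 0.95) = −0.6063·ln(0.05) = 1.816 s.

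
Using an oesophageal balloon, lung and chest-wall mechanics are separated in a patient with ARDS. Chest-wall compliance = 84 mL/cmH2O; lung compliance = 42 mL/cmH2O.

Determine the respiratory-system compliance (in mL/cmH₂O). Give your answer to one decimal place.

28.0

Lung and chest wall are elastances in series: 1/Crs = 1/CL + 1/Ccw.
1/Crs = 1/42 + 1/84 = 0.03571.
Crs = 28.003 mL/cmH2O.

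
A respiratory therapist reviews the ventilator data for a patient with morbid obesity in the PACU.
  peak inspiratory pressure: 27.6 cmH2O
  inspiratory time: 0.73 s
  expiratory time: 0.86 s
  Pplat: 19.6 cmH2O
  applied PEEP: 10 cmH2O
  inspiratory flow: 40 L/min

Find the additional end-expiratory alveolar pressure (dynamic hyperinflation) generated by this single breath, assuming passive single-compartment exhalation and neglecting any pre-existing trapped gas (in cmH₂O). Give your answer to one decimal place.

Flow: 40 L/min ÷ 60 = 0.6667 L/s.
Vt = flow × Ti = 0.6667 L/s × 0.73 s × 1000 mL/L = 486.69 mL.
R = (PIP − Pplat)/V̇ = (27.6 − 19.6) / 0.6667 = 8.0/0.6667 = 11.999 cmH2O·s/L.
C = Vt/(Pplat − PEEP) = 486.69 / (19.6 − 10) = 486.69/9.6 = 50.697 mL/cmH2O.
τ = R × C = 11.999 × 0.0507 L/cmH2O = 0.6083 s.
Fraction remaining = e^(−Te/τ) = e^(−0.86/0.6083) = 0.2432; trapped volume = 486.69 × 0.2432 = 118.36 mL.
Additional alveolar pressure from trapping ≈ V_trapped / C = 118.36 / 50.697 = 2.335 cmH2O.

2.3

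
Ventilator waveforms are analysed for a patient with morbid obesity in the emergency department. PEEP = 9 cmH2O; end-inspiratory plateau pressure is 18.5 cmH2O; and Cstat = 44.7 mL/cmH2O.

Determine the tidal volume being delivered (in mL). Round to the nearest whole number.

425

Vt = Cstat × (Pplat − PEEP) = 44.7 × (18.5 − 9) = 44.7 × 9.5 = 424.65 mL.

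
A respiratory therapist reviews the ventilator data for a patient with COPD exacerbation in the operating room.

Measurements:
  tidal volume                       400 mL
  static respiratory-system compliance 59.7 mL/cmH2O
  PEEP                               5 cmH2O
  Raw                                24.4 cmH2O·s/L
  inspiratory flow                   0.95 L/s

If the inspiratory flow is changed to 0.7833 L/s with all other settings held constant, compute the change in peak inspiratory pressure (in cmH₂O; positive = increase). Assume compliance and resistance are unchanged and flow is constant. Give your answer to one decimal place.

PIP = Vt/C + R·V̇ + PEEP (constant-flow equation of motion).
Only the resistive term changes: ΔPIP = R × ΔV̇ = 24.4 × (0.7833 − 0.95) = 24.4 × -0.1667 = -4.067 cmH2O.

-4.1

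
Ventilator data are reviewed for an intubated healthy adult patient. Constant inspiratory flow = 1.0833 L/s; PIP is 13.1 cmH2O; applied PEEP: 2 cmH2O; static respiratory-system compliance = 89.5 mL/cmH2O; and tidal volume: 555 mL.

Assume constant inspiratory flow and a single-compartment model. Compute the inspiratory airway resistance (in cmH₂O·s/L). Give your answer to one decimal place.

Equation of motion (constant flow): PIP = Vt/C + R·V̇ + PEEP.
R·V̇ = PIP − Vt/C − PEEP = 13.1 − 555/89.5 − 2 = 13.1 − 6.201 − 2 = 4.899 cmH2O.
R = 4.899 / 1.0833 = 4.522 cmH2O·s/L.

4.5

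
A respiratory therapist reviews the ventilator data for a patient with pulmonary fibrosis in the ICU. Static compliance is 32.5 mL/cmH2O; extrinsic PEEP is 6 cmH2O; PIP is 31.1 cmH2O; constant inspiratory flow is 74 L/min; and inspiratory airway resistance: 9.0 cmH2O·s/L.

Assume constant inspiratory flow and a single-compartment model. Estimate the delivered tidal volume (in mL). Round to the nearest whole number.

455

Flow: 74 L/min ÷ 60 = 1.2333 L/s.
Equation of motion (constant flow): PIP = Vt/C + R·V̇ + PEEP.
Vt/C = PIP − R·V̇ − PEEP = 31.1 − 11.1 − 6 = 14.0 cmH2O.
Vt = C × 14.0 = 32.5 × 14.0 = 455.0 mL.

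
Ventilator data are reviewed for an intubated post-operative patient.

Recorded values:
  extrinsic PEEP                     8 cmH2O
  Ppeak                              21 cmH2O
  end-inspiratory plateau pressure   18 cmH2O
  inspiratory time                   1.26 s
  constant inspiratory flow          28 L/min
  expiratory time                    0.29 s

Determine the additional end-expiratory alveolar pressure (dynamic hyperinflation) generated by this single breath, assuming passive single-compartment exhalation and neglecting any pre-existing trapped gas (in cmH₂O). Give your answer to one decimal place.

4.6

Flow: 28 L/min ÷ 60 = 0.4667 L/s.
Vt = flow × Ti = 0.4667 L/s × 1.26 s × 1000 mL/L = 588.04 mL.
R = (PIP − Pplat)/V̇ = (21 − 18) / 0.4667 = 3.0/0.4667 = 6.428 cmH2O·s/L.
C = Vt/(Pplat − PEEP) = 588.04 / (18 − 8) = 588.04/10.0 = 58.804 mL/cmH2O.
τ = R × C = 6.428 × 0.0588 L/cmH2O = 0.378 s.
Fraction remaining = e^(−Te/τ) = e^(−0.29/0.378) = 0.4643; trapped volume = 588.04 × 0.4643 = 273.03 mL.
Additional alveolar pressure from trapping ≈ V_trapped / C = 273.03 / 58.804 = 4.643 cmH2O.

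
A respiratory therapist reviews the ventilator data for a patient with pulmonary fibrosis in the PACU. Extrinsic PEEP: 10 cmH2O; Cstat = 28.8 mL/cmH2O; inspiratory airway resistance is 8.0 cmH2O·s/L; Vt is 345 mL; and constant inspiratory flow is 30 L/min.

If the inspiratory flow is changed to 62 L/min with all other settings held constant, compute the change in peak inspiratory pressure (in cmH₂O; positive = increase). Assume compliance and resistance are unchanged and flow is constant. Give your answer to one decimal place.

4.3

Flow: 30 L/min ÷ 60 = 0.5 L/s.
New flow: 62 L/min ÷ 60 = 1.0333 L/s.
PIP = Vt/C + R·V̇ + PEEP (constant-flow equation of motion).
Only the resistive term changes: ΔPIP = R × ΔV̇ = 8.0 × (1.0333 − 0.5) = 8.0 × 0.5333 = 4.266 cmH2O.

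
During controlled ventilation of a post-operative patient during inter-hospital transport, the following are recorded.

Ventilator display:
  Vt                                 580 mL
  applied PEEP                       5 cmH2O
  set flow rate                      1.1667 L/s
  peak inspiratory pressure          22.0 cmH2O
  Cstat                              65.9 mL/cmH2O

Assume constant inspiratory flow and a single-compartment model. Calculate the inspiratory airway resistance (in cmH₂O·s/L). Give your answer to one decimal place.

Equation of motion (constant flow): PIP = Vt/C + R·V̇ + PEEP.
R·V̇ = PIP − Vt/C − PEEP = 22.0 − 580/65.9 − 5 = 22.0 − 8.801 − 5 = 8.199 cmH2O.
R = 8.199 / 1.1667 = 7.028 cmH2O·s/L.

7.0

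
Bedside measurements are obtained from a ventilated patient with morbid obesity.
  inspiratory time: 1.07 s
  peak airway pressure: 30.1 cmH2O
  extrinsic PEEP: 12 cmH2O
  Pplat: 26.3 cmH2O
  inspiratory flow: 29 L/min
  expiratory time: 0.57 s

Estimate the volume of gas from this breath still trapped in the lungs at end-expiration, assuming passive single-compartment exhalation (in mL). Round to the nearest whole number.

70

Flow: 29 L/min ÷ 60 = 0.4833 L/s.
Vt = flow × Ti = 0.4833 L/s × 1.07 s × 1000 mL/L = 517.13 mL.
R = (PIP − Pplat)/V̇ = (30.1 − 26.3) / 0.4833 = 3.8/0.4833 = 7.863 cmH2O·s/L.
C = Vt/(Pplat − PEEP) = 517.13 / (26.3 − 12) = 517.13/14.3 = 36.163 mL/cmH2O.
τ = R × C = 7.863 × 0.03616 L/cmH2O = 0.2843 s.
Fraction remaining = e^(−Te/τ) = e^(−0.57/0.2843) = 0.1347.
Trapped volume = 517.13 × 0.1347 = 69.657 mL.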